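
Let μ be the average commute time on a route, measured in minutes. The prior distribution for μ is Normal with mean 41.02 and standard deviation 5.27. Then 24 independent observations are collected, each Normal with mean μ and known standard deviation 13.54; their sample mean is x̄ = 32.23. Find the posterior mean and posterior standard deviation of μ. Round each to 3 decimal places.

Posterior mean ≈ 34.126; posterior SD ≈ 2.448

Prior precision 1/τ₀² = 1/5.27² = 0.0360063; data precision n/σ² = 24/13.54² = 0.130910.
Posterior precision = 0.0360063 + 0.130910 = 0.166917, giving posterior SD = 1/√0.166917 = 2.448.
Posterior mean = (0.0360063·41.02 + 0.130910·32.23) / 0.166917 = 34.126.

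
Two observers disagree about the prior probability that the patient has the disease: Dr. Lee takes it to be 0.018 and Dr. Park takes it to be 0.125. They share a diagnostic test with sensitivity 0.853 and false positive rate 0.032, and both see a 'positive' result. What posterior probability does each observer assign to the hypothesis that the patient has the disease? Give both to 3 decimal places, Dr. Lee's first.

The likelihood ratio for a 'positive' result is 0.853/0.032 = 26.656.
Dr. Lee: prior odds 0.018/0.982 = 0.018330; posterior odds 0.48861; posterior probability 0.328.
Dr. Park: prior odds 0.125/0.875 = 0.14286; posterior odds 3.8080; posterior probability 0.792.

Dr. Lee: 0.328; Dr. Park: 0.792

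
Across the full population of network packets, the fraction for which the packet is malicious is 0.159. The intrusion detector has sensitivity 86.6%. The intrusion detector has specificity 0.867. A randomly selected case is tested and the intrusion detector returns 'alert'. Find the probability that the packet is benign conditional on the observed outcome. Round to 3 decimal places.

Write H for 'the packet is malicious'. Prior odds H:¬H = 0.159/0.841 = 0.18906. For the 'alert' outcome, the likelihood ratio is 0.866/0.133 = 6.5113.
Posterior odds = 0.18906 × 6.5113 = 1.2310, so P(H|E) = 1.2310/(1+1.2310) = 0.552. Then P(¬H|E) = 1 − 0.552 = 0.448.

P(¬H | E) ≈ 0.448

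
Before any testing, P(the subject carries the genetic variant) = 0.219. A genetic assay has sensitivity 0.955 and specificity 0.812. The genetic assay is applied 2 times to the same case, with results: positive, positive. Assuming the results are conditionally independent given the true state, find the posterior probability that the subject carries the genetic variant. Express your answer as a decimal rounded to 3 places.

With H the event that the subject carries the genetic variant, the joint likelihood of the observed sequence is P(data|H) = 0.955·0.955 = 0.91202 and P(data|¬H) = 0.188·0.188 = 0.035344.
Bayes: P(H|data) = 0.219·0.91202 / (0.219·0.91202 + 0.781·0.035344) = 0.19973/0.22734 = 0.8786.

Posterior P(H) ≈ 0.879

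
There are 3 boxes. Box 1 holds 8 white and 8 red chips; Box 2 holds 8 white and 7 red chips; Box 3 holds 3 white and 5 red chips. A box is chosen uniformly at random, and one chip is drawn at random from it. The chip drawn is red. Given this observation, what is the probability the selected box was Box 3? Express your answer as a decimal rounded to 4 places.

Posterior probability ≈ 0.3927

P(red|Box 1) = 0.5; P(red|Box 2) = 0.4667; P(red|Box 3) = 0.625.
Prior × likelihood for each source: 0.333333·0.5=0.1667, 0.333333·0.4667=0.1556, 0.333333·0.625=0.2083. Summing gives P(red) = 0.53056.
P(Box 3 | red) = 0.2083 / 0.53056 = 0.3927.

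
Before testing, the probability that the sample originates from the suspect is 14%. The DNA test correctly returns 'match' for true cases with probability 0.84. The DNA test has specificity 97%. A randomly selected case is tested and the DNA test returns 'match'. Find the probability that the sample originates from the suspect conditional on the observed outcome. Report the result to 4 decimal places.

P(H | E) ≈ 0.8201

Let H be the event that the sample originates from the suspect. P(H) = 0.14, so P(¬H) = 0.86. With E the 'match' result, P(E|H) = 0.84 and P(E|¬H) = 0.03.
P(E) = 0.84·0.14 + 0.03·0.86 = 0.11760 + 0.025800 = 0.14340.
By Bayes' theorem, P(H|E) = 0.11760 / 0.14340 = 0.8201.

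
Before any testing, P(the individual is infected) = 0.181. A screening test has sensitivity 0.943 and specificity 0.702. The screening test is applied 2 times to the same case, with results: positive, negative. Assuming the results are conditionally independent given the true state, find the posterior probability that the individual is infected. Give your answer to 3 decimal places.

Let H be the event that the individual is infected; start with P(H) = 0.181. P('positive'|H) = 0.943, P('positive'|¬H) = 0.298.
Update on result 1 ('positive'): P(H) ← 0.943·0.1810 / (0.943·0.1810 + 0.298·0.8190) = 0.17068/0.41474 = 0.4115.
Update on result 2 ('negative'): P(H) ← 0.057·0.4115 / (0.057·0.4115 + 0.702·0.5885) = 0.023458/0.43656 = 0.0537.

Posterior P(H) ≈ 0.054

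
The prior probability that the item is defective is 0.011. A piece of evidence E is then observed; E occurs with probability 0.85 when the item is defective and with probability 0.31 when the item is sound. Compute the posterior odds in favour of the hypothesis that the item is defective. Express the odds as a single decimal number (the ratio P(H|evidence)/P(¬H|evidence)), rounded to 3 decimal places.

Prior odds = 0.011/(1−0.011) = 0.011122.
Likelihood ratio for E = 0.85/0.31 = 2.7419.
Posterior odds = prior odds × LR = 0.030497.

Posterior odds ≈ 0.030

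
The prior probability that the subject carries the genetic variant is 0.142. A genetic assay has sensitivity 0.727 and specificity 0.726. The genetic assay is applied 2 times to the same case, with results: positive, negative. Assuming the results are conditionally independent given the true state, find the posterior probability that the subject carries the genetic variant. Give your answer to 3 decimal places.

Posterior P(H) ≈ 0.142

Let H be the event that the subject carries the genetic variant; start with P(H) = 0.142. P('positive'|H) = 0.727, P('positive'|¬H) = 0.274.
Update on result 1 ('positive'): P(H) ← 0.727·0.1420 / (0.727·0.1420 + 0.274·0.8580) = 0.10323/0.33833 = 0.3051.
Update on result 2 ('negative'): P(H) ← 0.273·0.3051 / (0.273·0.3051 + 0.726·0.6949) = 0.083301/0.58778 = 0.1417.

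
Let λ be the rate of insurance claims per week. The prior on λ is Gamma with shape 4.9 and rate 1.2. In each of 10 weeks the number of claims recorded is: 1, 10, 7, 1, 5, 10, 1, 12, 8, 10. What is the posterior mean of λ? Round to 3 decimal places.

Posterior mean ≈ 6.241

Total count ∑xᵢ = 65 over n = 10 weeks.
Gamma is conjugate to the Poisson likelihood: posterior is Gamma(shape = 4.9+65 = 69.9, rate = 1.2+10 = 11.2).
Posterior mean = shape/rate = 69.9/11.2 = 6.241.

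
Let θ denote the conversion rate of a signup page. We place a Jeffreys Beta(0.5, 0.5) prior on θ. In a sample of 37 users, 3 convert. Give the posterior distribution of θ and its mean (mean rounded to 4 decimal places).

The binomial likelihood is conjugate to the Beta prior: with 3 successes and 34 failures, the posterior is Beta(0.5+3, 0.5+34) = Beta(3.5, 34.5).
Posterior mean = α/(α+β) = 3.5/38 = 0.0921.

Posterior: Beta(3.5, 34.5); mean ≈ 0.0921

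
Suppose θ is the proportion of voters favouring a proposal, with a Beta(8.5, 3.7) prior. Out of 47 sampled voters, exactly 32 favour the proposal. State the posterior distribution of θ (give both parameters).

Observing 32 successes and 15 failures updates Beta(8.5, 3.7) by adding the success and failure counts to the two shape parameters: α = 8.5+32 = 40.5, β = 3.7+15 = 18.7.

Posterior: Beta(40.5, 18.7)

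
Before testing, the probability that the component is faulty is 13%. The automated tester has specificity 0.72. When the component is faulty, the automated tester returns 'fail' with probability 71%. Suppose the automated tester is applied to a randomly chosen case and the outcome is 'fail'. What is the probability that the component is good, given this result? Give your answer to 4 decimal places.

P(¬H | E) ≈ 0.7252

Write H for 'the component is faulty'. Prior odds H:¬H = 0.13/0.87 = 0.14943. For the 'fail' outcome, the likelihood ratio is 0.71/0.28 = 2.5357.
Posterior odds = 0.14943 × 2.5357 = 0.37890, so P(H|E) = 0.37890/(1+0.37890) = 0.2748. Then P(¬H|E) = 1 − 0.2748 = 0.7252.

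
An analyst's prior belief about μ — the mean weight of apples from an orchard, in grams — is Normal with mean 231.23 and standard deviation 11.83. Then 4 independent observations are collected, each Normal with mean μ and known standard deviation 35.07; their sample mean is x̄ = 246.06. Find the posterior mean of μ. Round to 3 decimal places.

Posterior mean ≈ 235.869

With known σ, the Normal prior is conjugate. Weight on the data is w = (n/σ²)/(n/σ² + 1/τ₀²) = 0.00325228/(0.00325228+0.00714547) = 0.31279.
Posterior mean = w·x̄ + (1−w)·μ₀ = 0.31279·246.06 + 0.68721·231.23 = 235.869.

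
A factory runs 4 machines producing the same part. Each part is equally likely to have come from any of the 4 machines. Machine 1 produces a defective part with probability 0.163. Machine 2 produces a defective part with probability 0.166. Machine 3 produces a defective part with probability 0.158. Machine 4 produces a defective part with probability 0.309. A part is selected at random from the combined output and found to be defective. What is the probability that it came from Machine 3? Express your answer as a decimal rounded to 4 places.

Posterior probability ≈ 0.1985

Tabulate prior·likelihood by source: [1] prior 0.25, lik 0.163, product 0.04075; [2] prior 0.25, lik 0.166, product 0.04150; [3] prior 0.25, lik 0.158, product 0.03950; [4] prior 0.25, lik 0.309, product 0.07725.
Normalizing constant = 0.19900; the posterior for Machine 3 is its product over the sum, 0.03950/0.19900 = 0.1985.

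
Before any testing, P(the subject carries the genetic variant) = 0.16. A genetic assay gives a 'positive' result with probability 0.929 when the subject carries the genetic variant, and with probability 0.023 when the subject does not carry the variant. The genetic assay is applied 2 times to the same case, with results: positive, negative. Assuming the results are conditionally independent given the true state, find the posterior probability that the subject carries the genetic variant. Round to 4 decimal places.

Posterior P(H) ≈ 0.3586

Let H be the event that the subject carries the genetic variant; start with P(H) = 0.16. P('positive'|H) = 0.929, P('positive'|¬H) = 0.023.
Update on result 1 ('positive'): P(H) ← 0.929·0.1600 / (0.929·0.1600 + 0.023·0.8400) = 0.14864/0.16796 = 0.8850.
Update on result 2 ('negative'): P(H) ← 0.071·0.8850 / (0.071·0.8850 + 0.977·0.1150) = 0.062833/0.17521 = 0.3586.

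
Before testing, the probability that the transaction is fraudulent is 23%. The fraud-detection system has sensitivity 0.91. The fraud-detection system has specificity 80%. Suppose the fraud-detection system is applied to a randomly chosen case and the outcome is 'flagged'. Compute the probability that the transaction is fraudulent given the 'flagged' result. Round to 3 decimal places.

P(H | E) ≈ 0.576

Write H for 'the transaction is fraudulent'. Prior odds H:¬H = 0.23/0.77 = 0.29870. For the 'flagged' outcome, the likelihood ratio is 0.91/0.2 = 4.5500.
Posterior odds = 0.29870 × 4.5500 = 1.3591, so P(H|E) = 1.3591/(1+1.3591) = 0.576.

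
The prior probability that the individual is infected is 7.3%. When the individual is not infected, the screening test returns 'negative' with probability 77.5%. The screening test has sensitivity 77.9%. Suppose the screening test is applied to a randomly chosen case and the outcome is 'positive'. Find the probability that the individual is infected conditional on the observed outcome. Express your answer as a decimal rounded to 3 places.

Let H be the event that the individual is infected. P(H) = 0.073, so P(¬H) = 0.927. With E the 'positive' result, P(E|H) = 0.779 and P(E|¬H) = 0.225.
P(E) = 0.779·0.073 + 0.225·0.927 = 0.056867 + 0.20858 = 0.26544.
By Bayes' theorem, P(H|E) = 0.056867 / 0.26544 = 0.214.

P(H | E) ≈ 0.214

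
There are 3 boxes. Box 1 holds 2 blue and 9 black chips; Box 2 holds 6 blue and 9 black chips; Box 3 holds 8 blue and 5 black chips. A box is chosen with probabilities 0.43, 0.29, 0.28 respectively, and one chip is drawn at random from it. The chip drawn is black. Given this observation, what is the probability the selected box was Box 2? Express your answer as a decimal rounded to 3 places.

Tabulate prior·likelihood by source: [1] prior 0.43, lik 0.8182, product 0.3518; [2] prior 0.29, lik 0.6, product 0.1740; [3] prior 0.28, lik 0.3846, product 0.1077.
Normalizing constant = 0.63351; the posterior for Box 2 is its product over the sum, 0.1740/0.63351 = 0.275.

Posterior probability ≈ 0.275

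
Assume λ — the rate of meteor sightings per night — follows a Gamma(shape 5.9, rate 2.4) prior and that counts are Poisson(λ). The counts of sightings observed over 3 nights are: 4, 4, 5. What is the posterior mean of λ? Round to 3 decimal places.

Total count ∑xᵢ = 13 over n = 3 nights.
Gamma is conjugate to the Poisson likelihood: posterior is Gamma(shape = 5.9+13 = 18.9, rate = 2.4+3 = 5.4).
E[λ | data] = 18.9/5.4 = 3.500.

Posterior mean ≈ 3.500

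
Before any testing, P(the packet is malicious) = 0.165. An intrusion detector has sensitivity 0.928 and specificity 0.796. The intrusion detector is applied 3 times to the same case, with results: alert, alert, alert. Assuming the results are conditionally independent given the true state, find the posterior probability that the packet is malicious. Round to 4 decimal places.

Posterior P(H) ≈ 0.9490

Let H be the event that the packet is malicious; start with P(H) = 0.165. P('alert'|H) = 0.928, P('alert'|¬H) = 0.204.
Update on result 1 ('alert'): P(H) ← 0.928·0.1650 / (0.928·0.1650 + 0.204·0.8350) = 0.15312/0.32346 = 0.4734.
Update on result 2 ('alert'): P(H) ← 0.928·0.4734 / (0.928·0.4734 + 0.204·0.5266) = 0.43930/0.54673 = 0.8035.
Update on result 3 ('alert'): P(H) ← 0.928·0.8035 / (0.928·0.8035 + 0.204·0.1965) = 0.74565/0.78574 = 0.9490.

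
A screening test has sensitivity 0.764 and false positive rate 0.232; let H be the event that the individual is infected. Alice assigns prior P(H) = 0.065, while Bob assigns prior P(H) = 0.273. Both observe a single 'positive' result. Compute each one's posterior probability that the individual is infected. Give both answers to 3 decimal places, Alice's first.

The likelihood ratio for a 'positive' result is 0.764/0.232 = 3.2931.
Alice: prior odds 0.065/0.935 = 0.069519; posterior odds 0.22893; posterior probability 0.186.
Bob: prior odds 0.273/0.727 = 0.37552; posterior odds 1.2366; posterior probability 0.553.

Alice: 0.186; Bob: 0.553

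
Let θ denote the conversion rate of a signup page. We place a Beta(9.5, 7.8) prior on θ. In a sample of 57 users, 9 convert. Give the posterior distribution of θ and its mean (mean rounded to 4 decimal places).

Observing 9 successes and 48 failures updates Beta(9.5, 7.8) by adding the success and failure counts to the two shape parameters: α = 9.5+9 = 18.5, β = 7.8+48 = 55.8.
Posterior mean = α/(α+β) = 18.5/74.3 = 0.2490.

Posterior: Beta(18.5, 55.8); mean ≈ 0.2490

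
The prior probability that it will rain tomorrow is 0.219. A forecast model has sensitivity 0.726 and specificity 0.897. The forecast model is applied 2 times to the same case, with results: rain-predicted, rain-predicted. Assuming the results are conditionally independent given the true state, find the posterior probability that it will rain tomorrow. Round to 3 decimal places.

Posterior P(H) ≈ 0.933

With H the event that it will rain tomorrow, the joint likelihood of the observed sequence is P(data|H) = 0.726·0.726 = 0.52708 and P(data|¬H) = 0.103·0.103 = 0.010609.
Bayes: P(H|data) = 0.219·0.52708 / (0.219·0.52708 + 0.781·0.010609) = 0.11543/0.12372 = 0.9330.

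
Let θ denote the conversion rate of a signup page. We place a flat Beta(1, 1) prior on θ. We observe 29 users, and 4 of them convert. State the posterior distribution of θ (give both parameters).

Observing 4 successes and 25 failures updates Beta(1, 1) by adding the success and failure counts to the two shape parameters: α = 1+4 = 5, β = 1+25 = 26.

Posterior: Beta(5, 26)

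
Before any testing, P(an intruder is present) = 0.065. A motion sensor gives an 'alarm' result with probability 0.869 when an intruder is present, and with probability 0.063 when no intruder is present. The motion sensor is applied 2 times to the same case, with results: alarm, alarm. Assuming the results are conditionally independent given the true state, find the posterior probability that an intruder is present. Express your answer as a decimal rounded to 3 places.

Let H be the event that an intruder is present; start with P(H) = 0.065. P('alarm'|H) = 0.869, P('alarm'|¬H) = 0.063.
Update on result 1 ('alarm'): P(H) ← 0.869·0.0650 / (0.869·0.0650 + 0.063·0.9350) = 0.056485/0.11539 = 0.4895.
Update on result 2 ('alarm'): P(H) ← 0.869·0.4895 / (0.869·0.4895 + 0.063·0.5105) = 0.42539/0.45755 = 0.9297.

Posterior P(H) ≈ 0.930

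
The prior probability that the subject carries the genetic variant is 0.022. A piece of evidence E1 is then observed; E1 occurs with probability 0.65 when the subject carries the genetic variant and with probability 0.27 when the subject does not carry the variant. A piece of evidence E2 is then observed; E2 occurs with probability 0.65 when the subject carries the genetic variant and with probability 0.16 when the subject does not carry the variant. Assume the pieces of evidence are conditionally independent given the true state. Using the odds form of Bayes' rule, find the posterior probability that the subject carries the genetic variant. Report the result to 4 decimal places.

Posterior probability ≈ 0.1803

Prior odds = 0.022/(1−0.022) = 0.022495. In log-odds, ln(0.022495) = -3.7945.
Add log likelihood ratios: ln(2.4074) + ln(4.0625) = 2.2803.
Posterior log-odds = -1.5141, so posterior odds = exp(-1.5141) = 0.22000. Converting, P(H|E) = 0.22000/1.2200 = 0.1803.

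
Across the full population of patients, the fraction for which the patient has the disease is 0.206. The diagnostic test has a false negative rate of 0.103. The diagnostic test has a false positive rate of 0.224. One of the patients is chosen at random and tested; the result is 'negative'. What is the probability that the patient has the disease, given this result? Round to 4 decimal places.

P(H | E) ≈ 0.0333

Let H be the event that the patient has the disease. P(H) = 0.206, so P(¬H) = 0.794. With E the 'negative' result, P(E|H) = 0.103 and P(E|¬H) = 0.776.
P(E) = 0.103·0.206 + 0.776·0.794 = 0.021218 + 0.61614 = 0.63736.
By Bayes' theorem, P(H|E) = 0.021218 / 0.63736 = 0.0333.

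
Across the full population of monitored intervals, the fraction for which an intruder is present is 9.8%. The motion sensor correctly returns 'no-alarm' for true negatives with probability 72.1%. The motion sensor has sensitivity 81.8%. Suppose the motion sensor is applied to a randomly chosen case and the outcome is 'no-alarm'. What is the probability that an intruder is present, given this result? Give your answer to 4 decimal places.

Let H be the event that an intruder is present. P(H) = 0.098, so P(¬H) = 0.902. With E the 'no-alarm' result, P(E|H) = 0.182 and P(E|¬H) = 0.721.
P(E) = 0.182·0.098 + 0.721·0.902 = 0.017836 + 0.65034 = 0.66818.
By Bayes' theorem, P(H|E) = 0.017836 / 0.66818 = 0.0267.

P(H | E) ≈ 0.0267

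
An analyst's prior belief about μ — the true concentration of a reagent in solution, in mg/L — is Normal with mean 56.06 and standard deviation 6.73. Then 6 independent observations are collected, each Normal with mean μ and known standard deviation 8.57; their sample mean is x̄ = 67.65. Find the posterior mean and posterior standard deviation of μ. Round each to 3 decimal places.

Prior precision 1/τ₀² = 1/6.73² = 0.0220785; data precision n/σ² = 6/8.57² = 0.0816939.
Posterior precision = 0.0220785 + 0.0816939 = 0.103772, giving posterior SD = 1/√0.103772 = 3.104.
Posterior mean = (0.0220785·56.06 + 0.0816939·67.65) / 0.103772 = 65.184.

Posterior mean ≈ 65.184; posterior SD ≈ 3.104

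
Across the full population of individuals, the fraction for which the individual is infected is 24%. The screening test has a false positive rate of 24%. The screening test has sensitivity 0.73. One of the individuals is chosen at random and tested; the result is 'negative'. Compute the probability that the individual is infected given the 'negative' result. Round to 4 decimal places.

P(H | E) ≈ 0.1009

Let H be the event that the individual is infected. P(H) = 0.24, so P(¬H) = 0.76. With E the 'negative' result, P(E|H) = 0.27 and P(E|¬H) = 0.76.
P(E) = 0.27·0.24 + 0.76·0.76 = 0.064800 + 0.57760 = 0.64240.
By Bayes' theorem, P(H|E) = 0.064800 / 0.64240 = 0.1009.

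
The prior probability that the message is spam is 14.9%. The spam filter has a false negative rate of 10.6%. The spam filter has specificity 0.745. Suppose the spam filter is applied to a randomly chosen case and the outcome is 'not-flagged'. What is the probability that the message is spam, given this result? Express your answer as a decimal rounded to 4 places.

Write H for 'the message is spam'. Prior odds H:¬H = 0.149/0.851 = 0.17509. For the 'not-flagged' outcome, the likelihood ratio is 0.106/0.745 = 0.14228.
Posterior odds = 0.17509 × 0.14228 = 0.024912, so P(H|E) = 0.024912/(1+0.024912) = 0.0243.

P(H | E) ≈ 0.0243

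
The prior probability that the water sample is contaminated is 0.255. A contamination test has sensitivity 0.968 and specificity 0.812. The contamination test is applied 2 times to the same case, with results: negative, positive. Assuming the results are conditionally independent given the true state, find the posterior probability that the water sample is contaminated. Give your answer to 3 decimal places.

Posterior P(H) ≈ 0.065

With H the event that the water sample is contaminated, the joint likelihood of the observed sequence is P(data|H) = 0.032·0.968 = 0.030976 and P(data|¬H) = 0.812·0.188 = 0.15266.
Bayes: P(H|data) = 0.255·0.030976 / (0.255·0.030976 + 0.745·0.15266) = 0.0078989/0.12163 = 0.0649.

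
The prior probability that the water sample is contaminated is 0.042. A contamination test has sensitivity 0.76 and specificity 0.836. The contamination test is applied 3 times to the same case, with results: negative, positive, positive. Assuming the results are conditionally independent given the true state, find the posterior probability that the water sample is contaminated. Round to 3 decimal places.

With H the event that the water sample is contaminated, the joint likelihood of the observed sequence is P(data|H) = 0.24·0.76·0.76 = 0.13862 and P(data|¬H) = 0.836·0.164·0.164 = 0.022485.
Bayes: P(H|data) = 0.042·0.13862 / (0.042·0.13862 + 0.958·0.022485) = 0.0058222/0.027363 = 0.2128.

Posterior P(H) ≈ 0.213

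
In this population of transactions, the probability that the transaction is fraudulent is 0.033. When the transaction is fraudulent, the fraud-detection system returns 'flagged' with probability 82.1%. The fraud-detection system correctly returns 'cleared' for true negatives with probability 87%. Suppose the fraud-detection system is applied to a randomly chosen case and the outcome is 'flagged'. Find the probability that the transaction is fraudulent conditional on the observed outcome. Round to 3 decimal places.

Let H be the event that the transaction is fraudulent. P(H) = 0.033, so P(¬H) = 0.967. With E the 'flagged' result, P(E|H) = 0.821 and P(E|¬H) = 0.13.
P(E) = 0.821·0.033 + 0.13·0.967 = 0.027093 + 0.12571 = 0.15280.
By Bayes' theorem, P(H|E) = 0.027093 / 0.15280 = 0.177.

P(H | E) ≈ 0.177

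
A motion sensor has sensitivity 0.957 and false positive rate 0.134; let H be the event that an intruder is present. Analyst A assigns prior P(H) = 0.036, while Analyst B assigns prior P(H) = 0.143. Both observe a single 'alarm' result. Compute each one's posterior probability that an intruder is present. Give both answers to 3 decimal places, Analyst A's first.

Analyst A: 0.211; Analyst B: 0.544

The likelihood ratio for an 'alarm' result is 0.957/0.134 = 7.1418.
Analyst A: prior odds 0.036/0.964 = 0.037344; posterior odds 0.26671; posterior probability 0.211.
Analyst B: prior odds 0.143/0.857 = 0.16686; posterior odds 1.1917; posterior probability 0.544.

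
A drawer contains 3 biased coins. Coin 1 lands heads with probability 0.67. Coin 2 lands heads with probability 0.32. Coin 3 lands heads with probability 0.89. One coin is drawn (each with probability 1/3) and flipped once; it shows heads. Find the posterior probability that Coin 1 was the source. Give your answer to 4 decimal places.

P(heads|C1) = 0.67; P(heads|C2) = 0.32; P(heads|C3) = 0.89.
Prior × likelihood for each source: 0.333333·0.67=0.2233, 0.333333·0.32=0.1067, 0.333333·0.89=0.2967. Summing gives P(heads) = 0.62667.
P(Coin 1 | heads) = 0.2233 / 0.62667 = 0.3564.

Posterior probability ≈ 0.3564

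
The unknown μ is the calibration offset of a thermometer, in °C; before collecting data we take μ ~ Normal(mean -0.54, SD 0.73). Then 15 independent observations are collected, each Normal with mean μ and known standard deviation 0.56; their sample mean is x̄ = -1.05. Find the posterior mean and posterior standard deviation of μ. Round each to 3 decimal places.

Prior precision 1/τ₀² = 1/0.73² = 1.87652; data precision n/σ² = 15/0.56² = 47.8316.
Posterior precision = 1.87652 + 47.8316 = 49.7082, giving posterior SD = 1/√49.7082 = 0.142.
Posterior mean = (1.87652·-0.54 + 47.8316·-1.05) / 49.7082 = -1.031.

Posterior mean ≈ -1.031; posterior SD ≈ 0.142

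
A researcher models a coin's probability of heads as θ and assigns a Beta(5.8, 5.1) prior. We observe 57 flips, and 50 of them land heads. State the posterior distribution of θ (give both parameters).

The binomial likelihood is conjugate to the Beta prior: with 50 successes and 7 failures, the posterior is Beta(5.8+50, 5.1+7) = Beta(55.8, 12.1).

Posterior: Beta(55.8, 12.1)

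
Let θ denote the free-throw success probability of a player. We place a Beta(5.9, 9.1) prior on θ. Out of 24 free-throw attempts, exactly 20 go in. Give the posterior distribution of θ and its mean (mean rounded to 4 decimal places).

Posterior: Beta(25.9, 13.1); mean ≈ 0.6641

Observing 20 successes and 4 failures updates Beta(5.9, 9.1) by adding the success and failure counts to the two shape parameters: α = 5.9+20 = 25.9, β = 9.1+4 = 13.1.
Posterior mean = α/(α+β) = 25.9/39 = 0.6641.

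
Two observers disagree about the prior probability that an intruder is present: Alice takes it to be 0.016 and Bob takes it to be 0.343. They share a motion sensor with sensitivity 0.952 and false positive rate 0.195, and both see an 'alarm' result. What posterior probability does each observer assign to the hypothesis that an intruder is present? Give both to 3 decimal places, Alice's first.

The likelihood ratio for an 'alarm' result is 0.952/0.195 = 4.8821.
Alice: prior odds 0.016/0.984 = 0.016260; posterior odds 0.079383; posterior probability 0.074.
Bob: prior odds 0.343/0.657 = 0.52207; posterior odds 2.5488; posterior probability 0.718.

Alice: 0.074; Bob: 0.718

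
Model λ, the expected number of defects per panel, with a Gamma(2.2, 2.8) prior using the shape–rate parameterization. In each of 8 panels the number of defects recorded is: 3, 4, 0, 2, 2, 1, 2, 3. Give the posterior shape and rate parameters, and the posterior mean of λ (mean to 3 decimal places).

Posterior: Gamma(shape=19.2, rate=10.8); mean ≈ 1.778

Total count ∑xᵢ = 17 over n = 8 panels.
Gamma is conjugate to the Poisson likelihood: posterior is Gamma(shape = 2.2+17 = 19.2, rate = 2.8+8 = 10.8).
Posterior mean = shape/rate = 19.2/10.8 = 1.778.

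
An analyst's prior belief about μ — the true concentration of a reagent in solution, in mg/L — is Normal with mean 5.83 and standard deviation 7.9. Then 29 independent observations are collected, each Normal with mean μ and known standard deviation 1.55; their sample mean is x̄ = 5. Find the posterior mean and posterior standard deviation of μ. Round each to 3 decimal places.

Prior precision 1/τ₀² = 1/7.9² = 0.0160231; data precision n/σ² = 29/1.55² = 12.0708.
Posterior precision = 0.0160231 + 12.0708 = 12.0868, giving posterior SD = 1/√12.0868 = 0.288.
Posterior mean = (0.0160231·5.83 + 12.0708·5) / 12.0868 = 5.001.

Posterior mean ≈ 5.001; posterior SD ≈ 0.288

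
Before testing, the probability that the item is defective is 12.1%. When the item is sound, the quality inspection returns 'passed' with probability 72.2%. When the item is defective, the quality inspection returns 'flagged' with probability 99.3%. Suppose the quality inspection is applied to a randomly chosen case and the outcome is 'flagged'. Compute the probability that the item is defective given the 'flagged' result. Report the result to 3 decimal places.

Let H be the event that the item is defective. P(H) = 0.121, so P(¬H) = 0.879. With E the 'flagged' result, P(E|H) = 0.993 and P(E|¬H) = 0.278.
P(E) = 0.993·0.121 + 0.278·0.879 = 0.12015 + 0.24436 = 0.36452.
By Bayes' theorem, P(H|E) = 0.12015 / 0.36452 = 0.330.

P(H | E) ≈ 0.330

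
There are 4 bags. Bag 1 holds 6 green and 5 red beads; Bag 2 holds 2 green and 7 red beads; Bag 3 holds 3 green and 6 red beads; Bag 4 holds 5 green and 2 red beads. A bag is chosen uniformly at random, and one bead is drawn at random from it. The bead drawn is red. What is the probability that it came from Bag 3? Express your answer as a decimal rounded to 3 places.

P(red|Bag 1) = 0.4545; P(red|Bag 2) = 0.7778; P(red|Bag 3) = 0.6667; P(red|Bag 4) = 0.2857.
Prior × likelihood for each source: 0.25·0.4545=0.1136, 0.25·0.7778=0.1944, 0.25·0.6667=0.1667, 0.25·0.2857=0.07143. Summing gives P(red) = 0.54618.
P(Bag 3 | red) = 0.1667 / 0.54618 = 0.305.

Posterior probability ≈ 0.305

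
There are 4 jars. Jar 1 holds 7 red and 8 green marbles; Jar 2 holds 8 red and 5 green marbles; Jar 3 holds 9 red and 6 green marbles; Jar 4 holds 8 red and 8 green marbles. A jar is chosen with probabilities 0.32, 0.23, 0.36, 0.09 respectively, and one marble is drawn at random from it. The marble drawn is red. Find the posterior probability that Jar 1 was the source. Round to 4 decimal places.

Tabulate prior·likelihood by source: [1] prior 0.32, lik 0.4667, product 0.1493; [2] prior 0.23, lik 0.6154, product 0.1415; [3] prior 0.36, lik 0.6, product 0.2160; [4] prior 0.09, lik 0.5, product 0.04500.
Normalizing constant = 0.55187; the posterior for Jar 1 is its product over the sum, 0.1493/0.55187 = 0.2706.

Posterior probability ≈ 0.2706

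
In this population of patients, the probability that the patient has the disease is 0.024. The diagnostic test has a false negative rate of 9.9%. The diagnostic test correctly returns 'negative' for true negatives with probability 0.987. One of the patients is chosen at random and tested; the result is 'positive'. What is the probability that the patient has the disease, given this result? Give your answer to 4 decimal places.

Let H be the event that the patient has the disease. P(H) = 0.024, so P(¬H) = 0.976. With E the 'positive' result, P(E|H) = 0.901 and P(E|¬H) = 0.013.
P(E) = 0.901·0.024 + 0.013·0.976 = 0.021624 + 0.012688 = 0.034312.
By Bayes' theorem, P(H|E) = 0.021624 / 0.034312 = 0.6302.

P(H | E) ≈ 0.6302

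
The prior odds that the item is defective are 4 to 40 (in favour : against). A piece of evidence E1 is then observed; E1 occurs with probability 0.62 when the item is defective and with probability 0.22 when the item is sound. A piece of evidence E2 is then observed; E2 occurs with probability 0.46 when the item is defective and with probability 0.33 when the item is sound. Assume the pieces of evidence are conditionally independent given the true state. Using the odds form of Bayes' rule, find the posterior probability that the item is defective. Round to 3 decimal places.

Prior odds = 4/40 = 0.10000. In log-odds, ln(0.10000) = -2.3026.
Add log likelihood ratios: ln(2.8182) + ln(1.3939) = 1.3682.
Posterior log-odds = -0.93436, so posterior odds = exp(-0.93436) = 0.39284. Converting, P(H|E) = 0.39284/1.3928 = 0.282.

Posterior probability ≈ 0.282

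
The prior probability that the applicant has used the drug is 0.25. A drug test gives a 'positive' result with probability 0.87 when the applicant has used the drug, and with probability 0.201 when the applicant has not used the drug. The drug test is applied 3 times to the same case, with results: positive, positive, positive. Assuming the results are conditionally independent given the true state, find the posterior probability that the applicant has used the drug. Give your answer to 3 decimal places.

Posterior P(H) ≈ 0.964

With H the event that the applicant has used the drug, the joint likelihood of the observed sequence is P(data|H) = 0.87·0.87·0.87 = 0.65850 and P(data|¬H) = 0.201·0.201·0.201 = 0.0081206.
Bayes: P(H|data) = 0.25·0.65850 / (0.25·0.65850 + 0.75·0.0081206) = 0.16463/0.17072 = 0.9643.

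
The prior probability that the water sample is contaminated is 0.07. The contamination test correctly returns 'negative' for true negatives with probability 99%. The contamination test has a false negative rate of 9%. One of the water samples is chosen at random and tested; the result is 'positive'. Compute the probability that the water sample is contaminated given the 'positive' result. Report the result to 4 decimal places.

Let H be the event that the water sample is contaminated. P(H) = 0.07, so P(¬H) = 0.93. With E the 'positive' result, P(E|H) = 0.91 and P(E|¬H) = 0.01.
P(E) = 0.91·0.07 + 0.01·0.93 = 0.063700 + 0.0093000 = 0.073000.
By Bayes' theorem, P(H|E) = 0.063700 / 0.073000 = 0.8726.

P(H | E) ≈ 0.8726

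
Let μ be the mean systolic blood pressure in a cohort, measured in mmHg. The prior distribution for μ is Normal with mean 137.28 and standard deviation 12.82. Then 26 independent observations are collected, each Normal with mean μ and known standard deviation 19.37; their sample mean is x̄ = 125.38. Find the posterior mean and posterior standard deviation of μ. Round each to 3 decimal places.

With known σ, the Normal prior is conjugate. Weight on the data is w = (n/σ²)/(n/σ² + 1/τ₀²) = 0.0692969/(0.0692969+0.00608449) = 0.91928.
Posterior mean = w·x̄ + (1−w)·μ₀ = 0.91928·125.38 + 0.080716·137.28 = 126.341. Posterior variance = 1/(0.0692969+0.00608449) = 13.2659, so SD = 3.642.

Posterior mean ≈ 126.341; posterior SD ≈ 3.642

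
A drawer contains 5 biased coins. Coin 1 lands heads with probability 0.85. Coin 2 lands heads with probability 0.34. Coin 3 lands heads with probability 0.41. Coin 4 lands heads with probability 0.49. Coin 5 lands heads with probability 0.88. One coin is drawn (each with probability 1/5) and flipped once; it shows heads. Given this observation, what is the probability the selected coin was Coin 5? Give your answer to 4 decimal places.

Posterior probability ≈ 0.2963

Tabulate prior·likelihood by source: [1] prior 0.2, lik 0.85, product 0.1700; [2] prior 0.2, lik 0.34, product 0.06800; [3] prior 0.2, lik 0.41, product 0.08200; [4] prior 0.2, lik 0.49, product 0.09800; [5] prior 0.2, lik 0.88, product 0.1760.
Normalizing constant = 0.59400; the posterior for Coin 5 is its product over the sum, 0.1760/0.59400 = 0.2963.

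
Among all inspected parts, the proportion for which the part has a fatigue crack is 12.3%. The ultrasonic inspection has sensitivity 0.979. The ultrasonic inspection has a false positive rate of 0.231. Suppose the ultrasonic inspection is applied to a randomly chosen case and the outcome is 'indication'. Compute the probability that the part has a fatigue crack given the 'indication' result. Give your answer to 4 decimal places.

P(H | E) ≈ 0.3728

Let H be the event that the part has a fatigue crack. P(H) = 0.123, so P(¬H) = 0.877. With E the 'indication' result, P(E|H) = 0.979 and P(E|¬H) = 0.231.
P(E) = 0.979·0.123 + 0.231·0.877 = 0.12042 + 0.20259 = 0.32300.
By Bayes' theorem, P(H|E) = 0.12042 / 0.32300 = 0.3728.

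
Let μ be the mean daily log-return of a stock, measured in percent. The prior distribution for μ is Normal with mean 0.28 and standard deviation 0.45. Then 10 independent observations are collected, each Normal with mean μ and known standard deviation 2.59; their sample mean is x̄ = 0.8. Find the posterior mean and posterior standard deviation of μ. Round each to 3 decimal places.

Prior precision 1/τ₀² = 1/0.45² = 4.93827; data precision n/σ² = 10/2.59² = 1.49074.
Posterior precision = 4.93827 + 1.49074 = 6.42901, giving posterior SD = 1/√6.42901 = 0.394.
Posterior mean = (4.93827·0.28 + 1.49074·0.8) / 6.42901 = 0.401.

Posterior mean ≈ 0.401; posterior SD ≈ 0.394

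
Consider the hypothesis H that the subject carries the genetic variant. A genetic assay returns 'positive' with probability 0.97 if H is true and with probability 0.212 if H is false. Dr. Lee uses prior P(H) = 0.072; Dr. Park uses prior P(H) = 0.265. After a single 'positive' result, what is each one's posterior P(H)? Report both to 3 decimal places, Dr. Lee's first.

P('+'|H) = 0.97, P('+'|¬H) = 0.212.
Dr. Lee: numerator 0.97·0.072 = 0.069840; evidence = 0.069840+0.212·0.928 = 0.26658; posterior = 0.262.
Dr. Park: numerator 0.97·0.265 = 0.25705; evidence = 0.25705+0.212·0.735 = 0.41287; posterior = 0.623.

Dr. Lee: 0.262; Dr. Park: 0.623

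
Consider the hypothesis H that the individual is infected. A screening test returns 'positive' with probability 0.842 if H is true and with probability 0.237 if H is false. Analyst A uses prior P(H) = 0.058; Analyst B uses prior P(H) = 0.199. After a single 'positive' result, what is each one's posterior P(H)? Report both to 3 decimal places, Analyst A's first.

The likelihood ratio for a 'positive' result is 0.842/0.237 = 3.5527.
Analyst A: prior odds 0.058/0.942 = 0.061571; posterior odds 0.21875; posterior probability 0.179.
Analyst B: prior odds 0.199/0.801 = 0.24844; posterior odds 0.88264; posterior probability 0.469.

Analyst A: 0.179; Analyst B: 0.469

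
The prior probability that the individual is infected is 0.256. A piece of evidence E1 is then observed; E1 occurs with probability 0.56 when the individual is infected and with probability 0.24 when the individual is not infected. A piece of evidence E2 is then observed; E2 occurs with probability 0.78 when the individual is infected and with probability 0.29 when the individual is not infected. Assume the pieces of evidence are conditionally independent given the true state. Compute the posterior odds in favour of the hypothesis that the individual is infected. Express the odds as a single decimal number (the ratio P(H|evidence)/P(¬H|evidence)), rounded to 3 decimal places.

Posterior odds ≈ 2.159

Prior odds = 0.256/(1−0.256) = 0.34409. In log-odds, ln(0.34409) = -1.0669.
Add log likelihood ratios: ln(2.3333) + ln(2.6897) = 1.8367.
Posterior log-odds = 0.76985, so posterior odds = exp(0.76985) = 2.1594.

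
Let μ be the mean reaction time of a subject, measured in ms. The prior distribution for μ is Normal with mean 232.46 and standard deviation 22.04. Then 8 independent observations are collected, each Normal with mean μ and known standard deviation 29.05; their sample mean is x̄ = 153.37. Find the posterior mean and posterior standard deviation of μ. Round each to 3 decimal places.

With known σ, the Normal prior is conjugate. Weight on the data is w = (n/σ²)/(n/σ² + 1/τ₀²) = 0.00947977/(0.00947977+0.00205862) = 0.82158.
Posterior mean = w·x̄ + (1−w)·μ₀ = 0.82158·153.37 + 0.17842·232.46 = 167.481. Posterior variance = 1/(0.00947977+0.00205862) = 86.6672, so SD = 9.310.

Posterior mean ≈ 167.481; posterior SD ≈ 9.310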